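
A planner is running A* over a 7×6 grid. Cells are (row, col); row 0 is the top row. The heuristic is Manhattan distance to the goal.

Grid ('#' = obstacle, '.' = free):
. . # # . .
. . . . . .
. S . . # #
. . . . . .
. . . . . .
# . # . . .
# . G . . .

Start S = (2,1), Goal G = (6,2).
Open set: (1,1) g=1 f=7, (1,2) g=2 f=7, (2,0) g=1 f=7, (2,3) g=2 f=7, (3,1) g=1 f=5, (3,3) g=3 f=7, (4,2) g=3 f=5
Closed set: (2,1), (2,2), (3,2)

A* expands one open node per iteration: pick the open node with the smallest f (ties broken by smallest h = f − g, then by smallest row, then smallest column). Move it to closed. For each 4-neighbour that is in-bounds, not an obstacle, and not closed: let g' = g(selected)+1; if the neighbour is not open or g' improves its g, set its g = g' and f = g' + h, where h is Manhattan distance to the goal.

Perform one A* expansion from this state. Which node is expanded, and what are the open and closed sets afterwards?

expanded=(4,2); open=[(1,1) g=1 f=7, (1,2) g=2 f=7, (2,0) g=1 f=7, (2,3) g=2 f=7, (3,1) g=1 f=5, (3,3) g=3 f=7, (4,1) g=4 f=7, (4,3) g=4 f=7]; closed=[(2,1), (2,2), (3,2), (4,2)]

step 1: expand (4,2) (f=5, h=2) → closed; open now [(1,1) g=1 f=7, (1,2) g=2 f=7, (2,0) g=1 f=7, (2,3) g=2 f=7, (3,1) g=1 f=5, (3,3) g=3 f=7, (4,1) g=4 f=7, (4,3) g=4 f=7]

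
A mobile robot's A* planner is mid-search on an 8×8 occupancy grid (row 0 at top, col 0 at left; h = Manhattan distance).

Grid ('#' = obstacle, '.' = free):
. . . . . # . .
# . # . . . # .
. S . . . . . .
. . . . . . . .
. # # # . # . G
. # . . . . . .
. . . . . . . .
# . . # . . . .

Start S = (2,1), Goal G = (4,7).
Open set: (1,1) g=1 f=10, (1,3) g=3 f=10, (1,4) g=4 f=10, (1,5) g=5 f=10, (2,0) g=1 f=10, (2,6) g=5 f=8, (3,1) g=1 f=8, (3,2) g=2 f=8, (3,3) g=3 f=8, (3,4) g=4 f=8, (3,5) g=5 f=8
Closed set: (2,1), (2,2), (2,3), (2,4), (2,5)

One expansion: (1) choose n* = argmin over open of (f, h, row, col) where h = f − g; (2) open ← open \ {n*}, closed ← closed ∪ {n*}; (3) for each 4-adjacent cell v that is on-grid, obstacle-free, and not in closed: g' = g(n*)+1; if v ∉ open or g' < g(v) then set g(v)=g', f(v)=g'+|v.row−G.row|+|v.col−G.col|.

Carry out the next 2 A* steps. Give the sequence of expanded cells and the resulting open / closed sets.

order=[(2,6) → (2,7)]; open=[(1,1) g=1 f=10, (1,3) g=3 f=10, (1,4) g=4 f=10, (1,5) g=5 f=10, (1,7) g=7 f=10, (2,0) g=1 f=10, (3,1) g=1 f=8, (3,2) g=2 f=8, (3,3) g=3 f=8, (3,4) g=4 f=8, (3,5) g=5 f=8, (3,6) g=6 f=8, (3,7) g=7 f=8]; closed=[(2,1), (2,2), (2,3), (2,4), (2,5), (2,6), (2,7)]

step 1: expand (2,6) (f=8, h=3) → closed; open now [(1,1) g=1 f=10, (1,3) g=3 f=10, (1,4) g=4 f=10, (1,5) g=5 f=10, (2,0) g=1 f=10, (2,7) g=6 f=8, (3,1) g=1 f=8, (3,2) g=2 f=8, (3,3) g=3 f=8, (3,4) g=4 f=8, (3,5) g=5 f=8, (3,6) g=6 f=8]
step 2: expand (2,7) (f=8, h=2) → closed; open now [(1,1) g=1 f=10, (1,3) g=3 f=10, (1,4) g=4 f=10, (1,5) g=5 f=10, (1,7) g=7 f=10, (2,0) g=1 f=10, (3,1) g=1 f=8, (3,2) g=2 f=8, (3,3) g=3 f=8, (3,4) g=4 f=8, (3,5) g=5 f=8, (3,6) g=6 f=8, (3,7) g=7 f=8]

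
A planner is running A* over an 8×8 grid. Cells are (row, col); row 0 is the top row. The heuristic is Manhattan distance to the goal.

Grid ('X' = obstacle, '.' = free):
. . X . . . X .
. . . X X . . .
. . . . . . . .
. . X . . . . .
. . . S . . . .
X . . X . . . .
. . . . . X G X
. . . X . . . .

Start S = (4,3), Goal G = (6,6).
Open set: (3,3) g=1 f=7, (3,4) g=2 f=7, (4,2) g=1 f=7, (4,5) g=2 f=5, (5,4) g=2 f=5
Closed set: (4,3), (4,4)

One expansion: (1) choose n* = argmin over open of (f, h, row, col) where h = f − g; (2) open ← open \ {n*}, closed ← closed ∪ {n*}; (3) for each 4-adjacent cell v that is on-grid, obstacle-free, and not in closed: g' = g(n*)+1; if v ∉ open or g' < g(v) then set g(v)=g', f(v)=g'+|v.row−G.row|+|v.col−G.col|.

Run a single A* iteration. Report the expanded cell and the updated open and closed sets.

step 1: expand (4,5) (f=5, h=3) → closed; open now [(3,3) g=1 f=7, (3,4) g=2 f=7, (3,5) g=3 f=7, (4,2) g=1 f=7, (4,6) g=3 f=5, (5,4) g=2 f=5, (5,5) g=3 f=5]

expanded=(4,5); open=[(3,3) g=1 f=7, (3,4) g=2 f=7, (3,5) g=3 f=7, (4,2) g=1 f=7, (4,6) g=3 f=5, (5,4) g=2 f=5, (5,5) g=3 f=5]; closed=[(4,3), (4,4), (4,5)]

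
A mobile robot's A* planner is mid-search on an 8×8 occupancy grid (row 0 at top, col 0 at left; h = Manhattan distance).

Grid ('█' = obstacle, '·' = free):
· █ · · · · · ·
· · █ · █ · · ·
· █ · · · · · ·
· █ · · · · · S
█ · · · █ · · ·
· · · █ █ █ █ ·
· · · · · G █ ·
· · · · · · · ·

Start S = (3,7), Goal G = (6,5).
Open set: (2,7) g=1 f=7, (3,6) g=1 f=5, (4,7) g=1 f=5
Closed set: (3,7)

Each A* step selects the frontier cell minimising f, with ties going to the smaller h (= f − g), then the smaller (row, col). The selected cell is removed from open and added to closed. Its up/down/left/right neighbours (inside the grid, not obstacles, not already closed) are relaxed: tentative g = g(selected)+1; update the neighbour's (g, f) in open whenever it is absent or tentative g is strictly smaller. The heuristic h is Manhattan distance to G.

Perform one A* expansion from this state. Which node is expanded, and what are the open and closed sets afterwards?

step 1: expand (3,6) (f=5, h=4) → closed; open now [(2,6) g=2 f=7, (2,7) g=1 f=7, (3,5) g=2 f=5, (4,6) g=2 f=5, (4,7) g=1 f=5]

expanded=(3,6); open=[(2,6) g=2 f=7, (2,7) g=1 f=7, (3,5) g=2 f=5, (4,6) g=2 f=5, (4,7) g=1 f=5]; closed=[(3,6), (3,7)]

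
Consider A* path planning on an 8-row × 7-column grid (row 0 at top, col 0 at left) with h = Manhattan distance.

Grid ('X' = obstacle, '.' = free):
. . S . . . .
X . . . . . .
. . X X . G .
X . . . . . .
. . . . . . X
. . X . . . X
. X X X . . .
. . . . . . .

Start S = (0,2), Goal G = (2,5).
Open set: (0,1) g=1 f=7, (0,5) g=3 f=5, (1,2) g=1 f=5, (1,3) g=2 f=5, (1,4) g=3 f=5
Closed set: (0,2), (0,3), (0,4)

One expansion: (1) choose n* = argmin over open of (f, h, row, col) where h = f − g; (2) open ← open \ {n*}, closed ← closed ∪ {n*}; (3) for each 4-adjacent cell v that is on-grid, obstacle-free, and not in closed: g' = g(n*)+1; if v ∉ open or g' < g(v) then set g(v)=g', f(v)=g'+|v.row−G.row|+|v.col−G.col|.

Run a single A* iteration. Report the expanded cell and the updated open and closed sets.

step 1: expand (0,5) (f=5, h=2) → closed; open now [(0,1) g=1 f=7, (0,6) g=4 f=7, (1,2) g=1 f=5, (1,3) g=2 f=5, (1,4) g=3 f=5, (1,5) g=4 f=5]

expanded=(0,5); open=[(0,1) g=1 f=7, (0,6) g=4 f=7, (1,2) g=1 f=5, (1,3) g=2 f=5, (1,4) g=3 f=5, (1,5) g=4 f=5]; closed=[(0,2), (0,3), (0,4), (0,5)]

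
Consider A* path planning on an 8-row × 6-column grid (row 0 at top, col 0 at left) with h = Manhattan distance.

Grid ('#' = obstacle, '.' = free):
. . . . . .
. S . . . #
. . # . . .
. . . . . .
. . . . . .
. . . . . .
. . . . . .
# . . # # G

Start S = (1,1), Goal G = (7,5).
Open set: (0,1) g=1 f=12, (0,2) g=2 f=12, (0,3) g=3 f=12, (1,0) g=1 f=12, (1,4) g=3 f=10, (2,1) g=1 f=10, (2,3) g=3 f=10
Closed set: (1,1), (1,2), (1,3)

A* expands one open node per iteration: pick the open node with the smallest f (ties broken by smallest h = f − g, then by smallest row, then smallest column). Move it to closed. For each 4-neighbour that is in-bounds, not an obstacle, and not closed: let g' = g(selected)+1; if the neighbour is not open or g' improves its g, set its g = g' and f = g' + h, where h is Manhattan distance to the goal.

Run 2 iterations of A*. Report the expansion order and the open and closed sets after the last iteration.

order=[(1,4) → (2,4)]; open=[(0,1) g=1 f=12, (0,2) g=2 f=12, (0,3) g=3 f=12, (0,4) g=4 f=12, (1,0) g=1 f=12, (2,1) g=1 f=10, (2,3) g=3 f=10, (2,5) g=5 f=10, (3,4) g=5 f=10]; closed=[(1,1), (1,2), (1,3), (1,4), (2,4)]

step 1: expand (1,4) (f=10, h=7) → closed; open now [(0,1) g=1 f=12, (0,2) g=2 f=12, (0,3) g=3 f=12, (0,4) g=4 f=12, (1,0) g=1 f=12, (2,1) g=1 f=10, (2,3) g=3 f=10, (2,4) g=4 f=10]
step 2: expand (2,4) (f=10, h=6) → closed; open now [(0,1) g=1 f=12, (0,2) g=2 f=12, (0,3) g=3 f=12, (0,4) g=4 f=12, (1,0) g=1 f=12, (2,1) g=1 f=10, (2,3) g=3 f=10, (2,5) g=5 f=10, (3,4) g=5 f=10]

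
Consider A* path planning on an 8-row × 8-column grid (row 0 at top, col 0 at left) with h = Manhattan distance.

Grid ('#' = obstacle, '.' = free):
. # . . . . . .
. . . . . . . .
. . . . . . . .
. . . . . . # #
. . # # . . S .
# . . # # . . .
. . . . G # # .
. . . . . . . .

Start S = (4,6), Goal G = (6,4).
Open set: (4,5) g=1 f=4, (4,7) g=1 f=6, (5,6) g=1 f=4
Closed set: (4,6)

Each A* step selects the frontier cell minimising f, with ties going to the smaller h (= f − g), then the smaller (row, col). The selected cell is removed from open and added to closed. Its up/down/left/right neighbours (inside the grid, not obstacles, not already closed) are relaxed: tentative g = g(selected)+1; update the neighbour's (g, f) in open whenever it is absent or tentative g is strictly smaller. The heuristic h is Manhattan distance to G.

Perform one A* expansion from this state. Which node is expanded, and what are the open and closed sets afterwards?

step 1: expand (4,5) (f=4, h=3) → closed; open now [(3,5) g=2 f=6, (4,4) g=2 f=4, (4,7) g=1 f=6, (5,5) g=2 f=4, (5,6) g=1 f=4]

expanded=(4,5); open=[(3,5) g=2 f=6, (4,4) g=2 f=4, (4,7) g=1 f=6, (5,5) g=2 f=4, (5,6) g=1 f=4]; closed=[(4,5), (4,6)]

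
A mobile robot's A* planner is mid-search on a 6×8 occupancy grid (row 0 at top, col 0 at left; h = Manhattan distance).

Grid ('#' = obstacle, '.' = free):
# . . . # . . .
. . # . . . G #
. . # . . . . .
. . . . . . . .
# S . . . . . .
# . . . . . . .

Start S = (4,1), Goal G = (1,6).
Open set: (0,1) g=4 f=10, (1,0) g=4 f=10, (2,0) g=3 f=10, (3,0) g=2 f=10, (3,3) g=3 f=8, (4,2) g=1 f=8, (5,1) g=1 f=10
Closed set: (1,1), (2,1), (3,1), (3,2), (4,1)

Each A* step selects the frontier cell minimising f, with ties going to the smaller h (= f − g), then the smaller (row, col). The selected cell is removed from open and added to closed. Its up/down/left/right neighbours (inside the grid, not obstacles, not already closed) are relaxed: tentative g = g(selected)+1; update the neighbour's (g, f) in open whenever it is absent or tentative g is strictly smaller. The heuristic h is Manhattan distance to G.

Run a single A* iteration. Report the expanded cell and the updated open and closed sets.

expanded=(3,3); open=[(0,1) g=4 f=10, (1,0) g=4 f=10, (2,0) g=3 f=10, (2,3) g=4 f=8, (3,0) g=2 f=10, (3,4) g=4 f=8, (4,2) g=1 f=8, (4,3) g=4 f=10, (5,1) g=1 f=10]; closed=[(1,1), (2,1), (3,1), (3,2), (3,3), (4,1)]

step 1: expand (3,3) (f=8, h=5) → closed; open now [(0,1) g=4 f=10, (1,0) g=4 f=10, (2,0) g=3 f=10, (2,3) g=4 f=8, (3,0) g=2 f=10, (3,4) g=4 f=8, (4,2) g=1 f=8, (4,3) g=4 f=10, (5,1) g=1 f=10]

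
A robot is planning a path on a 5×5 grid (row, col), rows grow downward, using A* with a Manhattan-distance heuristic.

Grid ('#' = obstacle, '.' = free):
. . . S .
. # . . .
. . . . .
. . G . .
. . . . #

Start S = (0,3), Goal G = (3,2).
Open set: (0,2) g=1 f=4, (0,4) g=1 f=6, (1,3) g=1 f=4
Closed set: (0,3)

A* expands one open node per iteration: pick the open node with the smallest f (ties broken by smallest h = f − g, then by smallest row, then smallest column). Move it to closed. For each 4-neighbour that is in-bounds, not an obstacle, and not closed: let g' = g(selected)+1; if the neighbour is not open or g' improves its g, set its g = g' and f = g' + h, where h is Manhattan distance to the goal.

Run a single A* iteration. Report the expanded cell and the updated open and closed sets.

expanded=(0,2); open=[(0,1) g=2 f=6, (0,4) g=1 f=6, (1,2) g=2 f=4, (1,3) g=1 f=4]; closed=[(0,2), (0,3)]

step 1: expand (0,2) (f=4, h=3) → closed; open now [(0,1) g=2 f=6, (0,4) g=1 f=6, (1,2) g=2 f=4, (1,3) g=1 f=4]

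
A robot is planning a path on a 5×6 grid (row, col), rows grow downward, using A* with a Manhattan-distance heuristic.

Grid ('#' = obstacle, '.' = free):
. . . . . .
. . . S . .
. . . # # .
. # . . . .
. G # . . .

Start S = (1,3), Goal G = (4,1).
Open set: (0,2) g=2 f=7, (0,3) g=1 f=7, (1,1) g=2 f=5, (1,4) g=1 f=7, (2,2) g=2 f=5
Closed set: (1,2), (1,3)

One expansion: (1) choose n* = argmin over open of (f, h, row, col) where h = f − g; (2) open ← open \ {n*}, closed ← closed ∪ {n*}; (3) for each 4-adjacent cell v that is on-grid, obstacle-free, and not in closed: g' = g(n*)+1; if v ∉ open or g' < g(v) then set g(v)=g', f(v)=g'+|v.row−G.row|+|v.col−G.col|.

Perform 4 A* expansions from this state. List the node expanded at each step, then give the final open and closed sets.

step 1: expand (1,1) (f=5, h=3) → closed; open now [(0,1) g=3 f=7, (0,2) g=2 f=7, (0,3) g=1 f=7, (1,0) g=3 f=7, (1,4) g=1 f=7, (2,1) g=3 f=5, (2,2) g=2 f=5]
step 2: expand (2,1) (f=5, h=2) → closed; open now [(0,1) g=3 f=7, (0,2) g=2 f=7, (0,3) g=1 f=7, (1,0) g=3 f=7, (1,4) g=1 f=7, (2,0) g=4 f=7, (2,2) g=2 f=5]
step 3: expand (2,2) (f=5, h=3) → closed; open now [(0,1) g=3 f=7, (0,2) g=2 f=7, (0,3) g=1 f=7, (1,0) g=3 f=7, (1,4) g=1 f=7, (2,0) g=4 f=7, (3,2) g=3 f=5]
step 4: expand (3,2) (f=5, h=2) → closed; open now [(0,1) g=3 f=7, (0,2) g=2 f=7, (0,3) g=1 f=7, (1,0) g=3 f=7, (1,4) g=1 f=7, (2,0) g=4 f=7, (3,3) g=4 f=7]

order=[(1,1) → (2,1) → (2,2) → (3,2)]; open=[(0,1) g=3 f=7, (0,2) g=2 f=7, (0,3) g=1 f=7, (1,0) g=3 f=7, (1,4) g=1 f=7, (2,0) g=4 f=7, (3,3) g=4 f=7]; closed=[(1,1), (1,2), (1,3), (2,1), (2,2), (3,2)]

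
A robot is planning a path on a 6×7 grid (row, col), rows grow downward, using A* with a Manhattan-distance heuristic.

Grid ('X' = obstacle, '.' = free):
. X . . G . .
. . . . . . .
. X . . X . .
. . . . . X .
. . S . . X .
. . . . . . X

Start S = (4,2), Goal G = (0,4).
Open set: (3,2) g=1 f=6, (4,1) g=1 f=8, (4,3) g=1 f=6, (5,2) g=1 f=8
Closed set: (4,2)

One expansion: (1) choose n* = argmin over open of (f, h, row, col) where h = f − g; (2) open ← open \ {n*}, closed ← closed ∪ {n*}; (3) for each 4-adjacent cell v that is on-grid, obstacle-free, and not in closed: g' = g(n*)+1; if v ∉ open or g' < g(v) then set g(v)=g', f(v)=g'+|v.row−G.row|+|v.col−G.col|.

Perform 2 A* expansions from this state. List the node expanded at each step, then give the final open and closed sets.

order=[(3,2) → (2,2)]; open=[(1,2) g=3 f=6, (2,3) g=3 f=6, (3,1) g=2 f=8, (3,3) g=2 f=6, (4,1) g=1 f=8, (4,3) g=1 f=6, (5,2) g=1 f=8]; closed=[(2,2), (3,2), (4,2)]

step 1: expand (3,2) (f=6, h=5) → closed; open now [(2,2) g=2 f=6, (3,1) g=2 f=8, (3,3) g=2 f=6, (4,1) g=1 f=8, (4,3) g=1 f=6, (5,2) g=1 f=8]
step 2: expand (2,2) (f=6, h=4) → closed; open now [(1,2) g=3 f=6, (2,3) g=3 f=6, (3,1) g=2 f=8, (3,3) g=2 f=6, (4,1) g=1 f=8, (4,3) g=1 f=6, (5,2) g=1 f=8]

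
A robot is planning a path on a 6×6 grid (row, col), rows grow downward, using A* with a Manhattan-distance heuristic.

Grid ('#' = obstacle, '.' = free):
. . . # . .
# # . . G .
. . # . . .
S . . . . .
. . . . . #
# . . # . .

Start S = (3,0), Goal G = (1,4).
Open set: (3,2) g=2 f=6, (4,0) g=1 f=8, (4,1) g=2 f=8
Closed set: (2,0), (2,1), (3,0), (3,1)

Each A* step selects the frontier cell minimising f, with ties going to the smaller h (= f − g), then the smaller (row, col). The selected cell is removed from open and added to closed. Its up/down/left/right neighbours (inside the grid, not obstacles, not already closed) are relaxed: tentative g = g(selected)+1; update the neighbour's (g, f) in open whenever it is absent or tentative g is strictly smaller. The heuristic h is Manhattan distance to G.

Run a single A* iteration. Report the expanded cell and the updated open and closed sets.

expanded=(3,2); open=[(3,3) g=3 f=6, (4,0) g=1 f=8, (4,1) g=2 f=8, (4,2) g=3 f=8]; closed=[(2,0), (2,1), (3,0), (3,1), (3,2)]

step 1: expand (3,2) (f=6, h=4) → closed; open now [(3,3) g=3 f=6, (4,0) g=1 f=8, (4,1) g=2 f=8, (4,2) g=3 f=8]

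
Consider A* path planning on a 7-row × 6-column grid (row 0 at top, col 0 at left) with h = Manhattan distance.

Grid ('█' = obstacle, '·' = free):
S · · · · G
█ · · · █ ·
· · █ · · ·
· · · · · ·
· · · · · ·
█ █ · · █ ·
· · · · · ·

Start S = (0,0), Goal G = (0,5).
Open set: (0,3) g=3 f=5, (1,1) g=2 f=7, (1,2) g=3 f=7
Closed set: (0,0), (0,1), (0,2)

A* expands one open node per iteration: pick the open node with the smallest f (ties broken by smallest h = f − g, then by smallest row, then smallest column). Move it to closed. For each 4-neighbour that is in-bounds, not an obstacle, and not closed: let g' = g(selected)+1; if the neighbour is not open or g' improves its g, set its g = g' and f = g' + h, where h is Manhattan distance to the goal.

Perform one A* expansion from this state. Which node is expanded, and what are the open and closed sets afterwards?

expanded=(0,3); open=[(0,4) g=4 f=5, (1,1) g=2 f=7, (1,2) g=3 f=7, (1,3) g=4 f=7]; closed=[(0,0), (0,1), (0,2), (0,3)]

step 1: expand (0,3) (f=5, h=2) → closed; open now [(0,4) g=4 f=5, (1,1) g=2 f=7, (1,2) g=3 f=7, (1,3) g=4 f=7]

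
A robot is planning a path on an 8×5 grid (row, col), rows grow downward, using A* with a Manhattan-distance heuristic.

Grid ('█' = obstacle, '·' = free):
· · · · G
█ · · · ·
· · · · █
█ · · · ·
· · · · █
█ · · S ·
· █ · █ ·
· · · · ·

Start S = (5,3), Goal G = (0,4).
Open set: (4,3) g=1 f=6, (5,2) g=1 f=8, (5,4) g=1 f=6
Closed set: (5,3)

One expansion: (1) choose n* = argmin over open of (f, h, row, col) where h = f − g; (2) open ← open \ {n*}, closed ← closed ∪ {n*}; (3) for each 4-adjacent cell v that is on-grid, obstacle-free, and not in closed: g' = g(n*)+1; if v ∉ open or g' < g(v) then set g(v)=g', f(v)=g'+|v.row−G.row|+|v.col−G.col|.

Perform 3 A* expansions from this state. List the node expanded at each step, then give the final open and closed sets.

step 1: expand (4,3) (f=6, h=5) → closed; open now [(3,3) g=2 f=6, (4,2) g=2 f=8, (5,2) g=1 f=8, (5,4) g=1 f=6]
step 2: expand (3,3) (f=6, h=4) → closed; open now [(2,3) g=3 f=6, (3,2) g=3 f=8, (3,4) g=3 f=6, (4,2) g=2 f=8, (5,2) g=1 f=8, (5,4) g=1 f=6]
step 3: expand (2,3) (f=6, h=3) → closed; open now [(1,3) g=4 f=6, (2,2) g=4 f=8, (3,2) g=3 f=8, (3,4) g=3 f=6, (4,2) g=2 f=8, (5,2) g=1 f=8, (5,4) g=1 f=6]

order=[(4,3) → (3,3) → (2,3)]; open=[(1,3) g=4 f=6, (2,2) g=4 f=8, (3,2) g=3 f=8, (3,4) g=3 f=6, (4,2) g=2 f=8, (5,2) g=1 f=8, (5,4) g=1 f=6]; closed=[(2,3), (3,3), (4,3), (5,3)]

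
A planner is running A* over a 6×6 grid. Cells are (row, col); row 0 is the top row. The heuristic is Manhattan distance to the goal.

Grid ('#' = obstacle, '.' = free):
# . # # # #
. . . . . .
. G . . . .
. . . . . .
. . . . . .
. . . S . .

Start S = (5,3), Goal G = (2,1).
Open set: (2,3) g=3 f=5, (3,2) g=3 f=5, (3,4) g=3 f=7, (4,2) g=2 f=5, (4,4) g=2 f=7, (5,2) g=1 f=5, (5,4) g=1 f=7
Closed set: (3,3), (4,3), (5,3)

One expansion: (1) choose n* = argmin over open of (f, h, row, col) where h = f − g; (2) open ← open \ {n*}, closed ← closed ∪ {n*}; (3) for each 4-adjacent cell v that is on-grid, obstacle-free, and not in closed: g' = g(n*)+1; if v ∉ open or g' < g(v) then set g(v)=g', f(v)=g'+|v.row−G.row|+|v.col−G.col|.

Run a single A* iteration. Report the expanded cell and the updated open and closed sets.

expanded=(2,3); open=[(1,3) g=4 f=7, (2,2) g=4 f=5, (2,4) g=4 f=7, (3,2) g=3 f=5, (3,4) g=3 f=7, (4,2) g=2 f=5, (4,4) g=2 f=7, (5,2) g=1 f=5, (5,4) g=1 f=7]; closed=[(2,3), (3,3), (4,3), (5,3)]

step 1: expand (2,3) (f=5, h=2) → closed; open now [(1,3) g=4 f=7, (2,2) g=4 f=5, (2,4) g=4 f=7, (3,2) g=3 f=5, (3,4) g=3 f=7, (4,2) g=2 f=5, (4,4) g=2 f=7, (5,2) g=1 f=5, (5,4) g=1 f=7]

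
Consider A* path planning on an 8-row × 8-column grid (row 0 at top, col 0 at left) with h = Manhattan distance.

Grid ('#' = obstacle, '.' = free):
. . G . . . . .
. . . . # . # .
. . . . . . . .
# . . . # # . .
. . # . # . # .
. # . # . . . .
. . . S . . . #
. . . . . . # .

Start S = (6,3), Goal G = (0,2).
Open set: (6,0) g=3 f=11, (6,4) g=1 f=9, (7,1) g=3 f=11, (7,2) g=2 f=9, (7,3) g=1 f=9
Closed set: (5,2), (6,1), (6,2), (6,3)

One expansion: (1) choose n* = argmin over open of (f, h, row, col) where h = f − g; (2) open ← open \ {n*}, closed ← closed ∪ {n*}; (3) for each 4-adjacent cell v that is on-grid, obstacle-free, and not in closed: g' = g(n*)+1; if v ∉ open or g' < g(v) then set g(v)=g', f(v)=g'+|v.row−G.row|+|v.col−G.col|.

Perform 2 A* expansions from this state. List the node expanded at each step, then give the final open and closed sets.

step 1: expand (7,2) (f=9, h=7) → closed; open now [(6,0) g=3 f=11, (6,4) g=1 f=9, (7,1) g=3 f=11, (7,3) g=1 f=9]
step 2: expand (6,4) (f=9, h=8) → closed; open now [(5,4) g=2 f=9, (6,0) g=3 f=11, (6,5) g=2 f=11, (7,1) g=3 f=11, (7,3) g=1 f=9, (7,4) g=2 f=11]

order=[(7,2) → (6,4)]; open=[(5,4) g=2 f=9, (6,0) g=3 f=11, (6,5) g=2 f=11, (7,1) g=3 f=11, (7,3) g=1 f=9, (7,4) g=2 f=11]; closed=[(5,2), (6,1), (6,2), (6,3), (6,4), (7,2)]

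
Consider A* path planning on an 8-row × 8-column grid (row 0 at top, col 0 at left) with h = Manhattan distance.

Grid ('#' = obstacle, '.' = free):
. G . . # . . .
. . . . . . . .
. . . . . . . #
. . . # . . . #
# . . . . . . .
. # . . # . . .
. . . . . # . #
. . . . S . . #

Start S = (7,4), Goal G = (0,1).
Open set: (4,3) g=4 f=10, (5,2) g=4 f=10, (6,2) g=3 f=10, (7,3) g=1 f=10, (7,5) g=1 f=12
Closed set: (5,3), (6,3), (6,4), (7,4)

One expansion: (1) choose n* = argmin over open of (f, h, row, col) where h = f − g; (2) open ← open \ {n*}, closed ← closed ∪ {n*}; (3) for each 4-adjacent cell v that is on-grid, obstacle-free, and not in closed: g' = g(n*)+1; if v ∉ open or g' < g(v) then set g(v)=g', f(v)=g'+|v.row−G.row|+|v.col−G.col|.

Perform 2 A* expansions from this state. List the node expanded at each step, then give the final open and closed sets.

step 1: expand (4,3) (f=10, h=6) → closed; open now [(4,2) g=5 f=10, (4,4) g=5 f=12, (5,2) g=4 f=10, (6,2) g=3 f=10, (7,3) g=1 f=10, (7,5) g=1 f=12]
step 2: expand (4,2) (f=10, h=5) → closed; open now [(3,2) g=6 f=10, (4,1) g=6 f=10, (4,4) g=5 f=12, (5,2) g=4 f=10, (6,2) g=3 f=10, (7,3) g=1 f=10, (7,5) g=1 f=12]

order=[(4,3) → (4,2)]; open=[(3,2) g=6 f=10, (4,1) g=6 f=10, (4,4) g=5 f=12, (5,2) g=4 f=10, (6,2) g=3 f=10, (7,3) g=1 f=10, (7,5) g=1 f=12]; closed=[(4,2), (4,3), (5,3), (6,3), (6,4), (7,4)]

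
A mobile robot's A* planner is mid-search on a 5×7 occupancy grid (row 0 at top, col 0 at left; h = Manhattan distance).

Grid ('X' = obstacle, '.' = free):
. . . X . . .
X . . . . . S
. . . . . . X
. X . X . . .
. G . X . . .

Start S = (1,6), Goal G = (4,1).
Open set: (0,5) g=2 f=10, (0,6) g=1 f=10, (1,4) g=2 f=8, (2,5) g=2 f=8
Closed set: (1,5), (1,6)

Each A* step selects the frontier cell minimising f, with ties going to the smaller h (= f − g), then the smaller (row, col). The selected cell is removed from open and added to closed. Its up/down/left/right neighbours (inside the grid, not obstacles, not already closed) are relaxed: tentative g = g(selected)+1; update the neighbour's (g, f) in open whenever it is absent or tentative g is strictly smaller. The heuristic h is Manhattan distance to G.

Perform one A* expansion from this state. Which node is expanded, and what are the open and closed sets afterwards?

expanded=(1,4); open=[(0,4) g=3 f=10, (0,5) g=2 f=10, (0,6) g=1 f=10, (1,3) g=3 f=8, (2,4) g=3 f=8, (2,5) g=2 f=8]; closed=[(1,4), (1,5), (1,6)]

step 1: expand (1,4) (f=8, h=6) → closed; open now [(0,4) g=3 f=10, (0,5) g=2 f=10, (0,6) g=1 f=10, (1,3) g=3 f=8, (2,4) g=3 f=8, (2,5) g=2 f=8]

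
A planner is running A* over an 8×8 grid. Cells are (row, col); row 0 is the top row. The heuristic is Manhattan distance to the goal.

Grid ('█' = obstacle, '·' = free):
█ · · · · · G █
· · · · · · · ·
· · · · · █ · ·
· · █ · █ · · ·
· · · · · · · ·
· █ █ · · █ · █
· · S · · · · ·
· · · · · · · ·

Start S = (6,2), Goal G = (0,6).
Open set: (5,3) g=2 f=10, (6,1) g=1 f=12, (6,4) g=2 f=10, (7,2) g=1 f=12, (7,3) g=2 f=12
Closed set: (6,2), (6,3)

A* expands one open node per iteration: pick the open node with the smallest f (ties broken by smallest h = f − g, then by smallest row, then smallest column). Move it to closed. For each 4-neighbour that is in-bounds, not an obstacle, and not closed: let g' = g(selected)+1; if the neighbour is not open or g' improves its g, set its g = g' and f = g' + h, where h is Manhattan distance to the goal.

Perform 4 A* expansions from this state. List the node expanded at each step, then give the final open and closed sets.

step 1: expand (5,3) (f=10, h=8) → closed; open now [(4,3) g=3 f=10, (5,4) g=3 f=10, (6,1) g=1 f=12, (6,4) g=2 f=10, (7,2) g=1 f=12, (7,3) g=2 f=12]
step 2: expand (4,3) (f=10, h=7) → closed; open now [(3,3) g=4 f=10, (4,2) g=4 f=12, (4,4) g=4 f=10, (5,4) g=3 f=10, (6,1) g=1 f=12, (6,4) g=2 f=10, (7,2) g=1 f=12, (7,3) g=2 f=12]
step 3: expand (3,3) (f=10, h=6) → closed; open now [(2,3) g=5 f=10, (4,2) g=4 f=12, (4,4) g=4 f=10, (5,4) g=3 f=10, (6,1) g=1 f=12, (6,4) g=2 f=10, (7,2) g=1 f=12, (7,3) g=2 f=12]
step 4: expand (2,3) (f=10, h=5) → closed; open now [(1,3) g=6 f=10, (2,2) g=6 f=12, (2,4) g=6 f=10, (4,2) g=4 f=12, (4,4) g=4 f=10, (5,4) g=3 f=10, (6,1) g=1 f=12, (6,4) g=2 f=10, (7,2) g=1 f=12, (7,3) g=2 f=12]

order=[(5,3) → (4,3) → (3,3) → (2,3)]; open=[(1,3) g=6 f=10, (2,2) g=6 f=12, (2,4) g=6 f=10, (4,2) g=4 f=12, (4,4) g=4 f=10, (5,4) g=3 f=10, (6,1) g=1 f=12, (6,4) g=2 f=10, (7,2) g=1 f=12, (7,3) g=2 f=12]; closed=[(2,3), (3,3), (4,3), (5,3), (6,2), (6,3)]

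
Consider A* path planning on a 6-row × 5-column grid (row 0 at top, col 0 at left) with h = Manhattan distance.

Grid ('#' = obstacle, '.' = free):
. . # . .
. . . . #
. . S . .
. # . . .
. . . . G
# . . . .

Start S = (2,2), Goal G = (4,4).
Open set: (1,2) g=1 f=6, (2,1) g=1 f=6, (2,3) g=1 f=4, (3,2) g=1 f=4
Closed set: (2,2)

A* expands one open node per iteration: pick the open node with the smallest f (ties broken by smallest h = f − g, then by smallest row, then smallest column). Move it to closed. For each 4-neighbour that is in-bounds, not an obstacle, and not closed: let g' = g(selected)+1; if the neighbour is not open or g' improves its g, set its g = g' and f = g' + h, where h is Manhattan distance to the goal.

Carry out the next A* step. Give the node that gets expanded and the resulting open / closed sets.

step 1: expand (2,3) (f=4, h=3) → closed; open now [(1,2) g=1 f=6, (1,3) g=2 f=6, (2,1) g=1 f=6, (2,4) g=2 f=4, (3,2) g=1 f=4, (3,3) g=2 f=4]

expanded=(2,3); open=[(1,2) g=1 f=6, (1,3) g=2 f=6, (2,1) g=1 f=6, (2,4) g=2 f=4, (3,2) g=1 f=4, (3,3) g=2 f=4]; closed=[(2,2), (2,3)]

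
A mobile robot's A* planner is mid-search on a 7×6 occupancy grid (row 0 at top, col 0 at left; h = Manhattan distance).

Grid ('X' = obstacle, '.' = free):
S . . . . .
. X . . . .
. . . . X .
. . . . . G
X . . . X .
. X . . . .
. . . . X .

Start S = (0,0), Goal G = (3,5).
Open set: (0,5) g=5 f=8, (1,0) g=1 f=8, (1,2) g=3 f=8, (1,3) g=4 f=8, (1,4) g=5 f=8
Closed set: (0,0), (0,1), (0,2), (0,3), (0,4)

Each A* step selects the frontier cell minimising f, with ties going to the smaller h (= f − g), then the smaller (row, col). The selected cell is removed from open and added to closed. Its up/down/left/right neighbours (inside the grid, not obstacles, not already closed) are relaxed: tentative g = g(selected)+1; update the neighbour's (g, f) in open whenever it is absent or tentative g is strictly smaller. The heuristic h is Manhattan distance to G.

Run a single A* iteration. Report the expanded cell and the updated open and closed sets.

expanded=(0,5); open=[(1,0) g=1 f=8, (1,2) g=3 f=8, (1,3) g=4 f=8, (1,4) g=5 f=8, (1,5) g=6 f=8]; closed=[(0,0), (0,1), (0,2), (0,3), (0,4), (0,5)]

step 1: expand (0,5) (f=8, h=3) → closed; open now [(1,0) g=1 f=8, (1,2) g=3 f=8, (1,3) g=4 f=8, (1,4) g=5 f=8, (1,5) g=6 f=8]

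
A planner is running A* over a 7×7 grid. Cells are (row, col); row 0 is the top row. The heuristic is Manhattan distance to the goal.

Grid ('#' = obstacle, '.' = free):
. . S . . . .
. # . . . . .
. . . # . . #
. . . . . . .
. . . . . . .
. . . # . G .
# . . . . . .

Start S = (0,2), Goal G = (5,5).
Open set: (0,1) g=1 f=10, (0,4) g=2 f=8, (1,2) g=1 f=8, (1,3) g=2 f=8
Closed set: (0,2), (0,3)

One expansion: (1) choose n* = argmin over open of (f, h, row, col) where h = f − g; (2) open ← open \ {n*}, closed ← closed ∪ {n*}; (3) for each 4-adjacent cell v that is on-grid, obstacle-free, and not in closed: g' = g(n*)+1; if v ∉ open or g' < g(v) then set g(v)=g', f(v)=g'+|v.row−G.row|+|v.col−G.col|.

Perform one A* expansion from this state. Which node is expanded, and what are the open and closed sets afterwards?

step 1: expand (0,4) (f=8, h=6) → closed; open now [(0,1) g=1 f=10, (0,5) g=3 f=8, (1,2) g=1 f=8, (1,3) g=2 f=8, (1,4) g=3 f=8]

expanded=(0,4); open=[(0,1) g=1 f=10, (0,5) g=3 f=8, (1,2) g=1 f=8, (1,3) g=2 f=8, (1,4) g=3 f=8]; closed=[(0,2), (0,3), (0,4)]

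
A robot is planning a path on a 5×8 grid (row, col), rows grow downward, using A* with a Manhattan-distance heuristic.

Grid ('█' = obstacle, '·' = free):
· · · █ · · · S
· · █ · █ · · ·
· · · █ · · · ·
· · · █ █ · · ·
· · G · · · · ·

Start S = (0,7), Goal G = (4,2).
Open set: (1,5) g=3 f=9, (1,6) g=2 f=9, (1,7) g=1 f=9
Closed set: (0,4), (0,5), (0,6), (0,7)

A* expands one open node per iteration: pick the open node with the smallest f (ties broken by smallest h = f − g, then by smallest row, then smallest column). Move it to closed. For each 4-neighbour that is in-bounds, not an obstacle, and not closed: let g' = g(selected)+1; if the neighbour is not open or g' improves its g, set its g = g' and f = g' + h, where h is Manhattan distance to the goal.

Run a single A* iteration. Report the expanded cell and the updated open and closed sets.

step 1: expand (1,5) (f=9, h=6) → closed; open now [(1,6) g=2 f=9, (1,7) g=1 f=9, (2,5) g=4 f=9]

expanded=(1,5); open=[(1,6) g=2 f=9, (1,7) g=1 f=9, (2,5) g=4 f=9]; closed=[(0,4), (0,5), (0,6), (0,7), (1,5)]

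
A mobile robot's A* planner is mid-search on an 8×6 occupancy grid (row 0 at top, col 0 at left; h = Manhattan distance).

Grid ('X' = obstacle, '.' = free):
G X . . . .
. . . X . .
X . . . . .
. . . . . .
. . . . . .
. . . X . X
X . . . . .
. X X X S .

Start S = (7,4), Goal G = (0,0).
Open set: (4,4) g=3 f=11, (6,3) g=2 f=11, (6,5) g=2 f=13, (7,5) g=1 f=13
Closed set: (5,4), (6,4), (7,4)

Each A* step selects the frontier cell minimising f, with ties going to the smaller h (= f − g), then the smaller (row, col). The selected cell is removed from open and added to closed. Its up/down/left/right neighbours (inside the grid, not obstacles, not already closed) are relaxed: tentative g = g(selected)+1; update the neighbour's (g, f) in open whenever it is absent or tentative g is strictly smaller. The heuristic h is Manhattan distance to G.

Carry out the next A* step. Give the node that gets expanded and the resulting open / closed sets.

step 1: expand (4,4) (f=11, h=8) → closed; open now [(3,4) g=4 f=11, (4,3) g=4 f=11, (4,5) g=4 f=13, (6,3) g=2 f=11, (6,5) g=2 f=13, (7,5) g=1 f=13]

expanded=(4,4); open=[(3,4) g=4 f=11, (4,3) g=4 f=11, (4,5) g=4 f=13, (6,3) g=2 f=11, (6,5) g=2 f=13, (7,5) g=1 f=13]; closed=[(4,4), (5,4), (6,4), (7,4)]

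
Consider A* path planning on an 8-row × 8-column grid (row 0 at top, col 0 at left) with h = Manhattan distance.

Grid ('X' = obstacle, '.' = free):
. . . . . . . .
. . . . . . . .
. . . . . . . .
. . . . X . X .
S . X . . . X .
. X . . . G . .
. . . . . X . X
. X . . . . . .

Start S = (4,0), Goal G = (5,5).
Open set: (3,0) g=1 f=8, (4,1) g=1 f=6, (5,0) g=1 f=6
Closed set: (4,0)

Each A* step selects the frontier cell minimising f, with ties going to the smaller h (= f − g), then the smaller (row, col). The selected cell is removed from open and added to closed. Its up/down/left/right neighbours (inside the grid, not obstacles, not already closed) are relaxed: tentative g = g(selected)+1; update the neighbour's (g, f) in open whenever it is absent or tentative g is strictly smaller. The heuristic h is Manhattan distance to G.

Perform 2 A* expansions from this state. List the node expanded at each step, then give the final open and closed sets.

step 1: expand (4,1) (f=6, h=5) → closed; open now [(3,0) g=1 f=8, (3,1) g=2 f=8, (5,0) g=1 f=6]
step 2: expand (5,0) (f=6, h=5) → closed; open now [(3,0) g=1 f=8, (3,1) g=2 f=8, (6,0) g=2 f=8]

order=[(4,1) → (5,0)]; open=[(3,0) g=1 f=8, (3,1) g=2 f=8, (6,0) g=2 f=8]; closed=[(4,0), (4,1), (5,0)]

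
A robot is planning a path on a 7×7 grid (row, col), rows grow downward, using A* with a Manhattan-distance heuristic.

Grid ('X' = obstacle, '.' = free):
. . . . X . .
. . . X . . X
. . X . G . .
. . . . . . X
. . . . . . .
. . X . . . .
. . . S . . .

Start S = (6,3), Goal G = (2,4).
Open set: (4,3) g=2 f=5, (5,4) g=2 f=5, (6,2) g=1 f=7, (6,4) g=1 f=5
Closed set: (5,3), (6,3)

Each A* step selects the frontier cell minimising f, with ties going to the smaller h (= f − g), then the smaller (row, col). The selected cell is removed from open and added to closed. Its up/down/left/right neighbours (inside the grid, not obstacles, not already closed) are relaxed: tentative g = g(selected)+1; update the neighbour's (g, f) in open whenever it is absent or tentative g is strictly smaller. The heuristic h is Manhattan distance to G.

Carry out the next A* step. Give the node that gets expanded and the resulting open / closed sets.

expanded=(4,3); open=[(3,3) g=3 f=5, (4,2) g=3 f=7, (4,4) g=3 f=5, (5,4) g=2 f=5, (6,2) g=1 f=7, (6,4) g=1 f=5]; closed=[(4,3), (5,3), (6,3)]

step 1: expand (4,3) (f=5, h=3) → closed; open now [(3,3) g=3 f=5, (4,2) g=3 f=7, (4,4) g=3 f=5, (5,4) g=2 f=5, (6,2) g=1 f=7, (6,4) g=1 f=5]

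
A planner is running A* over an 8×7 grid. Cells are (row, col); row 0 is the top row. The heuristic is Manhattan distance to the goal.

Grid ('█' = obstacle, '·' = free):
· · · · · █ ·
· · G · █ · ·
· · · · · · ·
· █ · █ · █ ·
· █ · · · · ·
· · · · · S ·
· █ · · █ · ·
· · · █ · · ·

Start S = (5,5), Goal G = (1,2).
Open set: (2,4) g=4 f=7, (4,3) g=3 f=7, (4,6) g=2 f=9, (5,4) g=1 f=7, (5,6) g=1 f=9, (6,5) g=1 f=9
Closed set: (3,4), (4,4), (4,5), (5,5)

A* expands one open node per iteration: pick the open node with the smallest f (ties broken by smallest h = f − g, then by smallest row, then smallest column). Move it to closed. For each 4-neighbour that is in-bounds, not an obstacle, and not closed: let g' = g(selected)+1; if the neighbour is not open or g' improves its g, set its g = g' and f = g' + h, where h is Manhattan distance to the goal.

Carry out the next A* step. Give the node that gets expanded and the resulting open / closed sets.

step 1: expand (2,4) (f=7, h=3) → closed; open now [(2,3) g=5 f=7, (2,5) g=5 f=9, (4,3) g=3 f=7, (4,6) g=2 f=9, (5,4) g=1 f=7, (5,6) g=1 f=9, (6,5) g=1 f=9]

expanded=(2,4); open=[(2,3) g=5 f=7, (2,5) g=5 f=9, (4,3) g=3 f=7, (4,6) g=2 f=9, (5,4) g=1 f=7, (5,6) g=1 f=9, (6,5) g=1 f=9]; closed=[(2,4), (3,4), (4,4), (4,5), (5,5)]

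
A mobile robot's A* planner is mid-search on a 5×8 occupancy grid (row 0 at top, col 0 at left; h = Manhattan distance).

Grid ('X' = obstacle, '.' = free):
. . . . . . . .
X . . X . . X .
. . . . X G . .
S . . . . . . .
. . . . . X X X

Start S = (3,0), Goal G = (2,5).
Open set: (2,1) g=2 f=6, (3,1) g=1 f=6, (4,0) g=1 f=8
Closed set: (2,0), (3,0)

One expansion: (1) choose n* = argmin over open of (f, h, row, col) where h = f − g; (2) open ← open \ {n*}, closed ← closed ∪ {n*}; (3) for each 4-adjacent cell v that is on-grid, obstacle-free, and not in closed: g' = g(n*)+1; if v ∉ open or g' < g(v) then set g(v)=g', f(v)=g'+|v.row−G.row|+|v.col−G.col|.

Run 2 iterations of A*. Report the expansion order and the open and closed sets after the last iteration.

order=[(2,1) → (2,2)]; open=[(1,1) g=3 f=8, (1,2) g=4 f=8, (2,3) g=4 f=6, (3,1) g=1 f=6, (3,2) g=4 f=8, (4,0) g=1 f=8]; closed=[(2,0), (2,1), (2,2), (3,0)]

step 1: expand (2,1) (f=6, h=4) → closed; open now [(1,1) g=3 f=8, (2,2) g=3 f=6, (3,1) g=1 f=6, (4,0) g=1 f=8]
step 2: expand (2,2) (f=6, h=3) → closed; open now [(1,1) g=3 f=8, (1,2) g=4 f=8, (2,3) g=4 f=6, (3,1) g=1 f=6, (3,2) g=4 f=8, (4,0) g=1 f=8]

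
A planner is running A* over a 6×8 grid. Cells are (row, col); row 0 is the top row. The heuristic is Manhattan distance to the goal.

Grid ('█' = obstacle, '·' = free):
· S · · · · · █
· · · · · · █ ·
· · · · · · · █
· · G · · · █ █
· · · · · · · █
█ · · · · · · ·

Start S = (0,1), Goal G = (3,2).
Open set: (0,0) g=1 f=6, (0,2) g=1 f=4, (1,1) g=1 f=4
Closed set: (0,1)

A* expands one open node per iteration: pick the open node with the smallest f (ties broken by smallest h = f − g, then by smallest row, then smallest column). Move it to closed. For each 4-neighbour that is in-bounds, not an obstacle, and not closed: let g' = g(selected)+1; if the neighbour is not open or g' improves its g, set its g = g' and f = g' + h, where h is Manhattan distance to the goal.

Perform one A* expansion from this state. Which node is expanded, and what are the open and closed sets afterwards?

step 1: expand (0,2) (f=4, h=3) → closed; open now [(0,0) g=1 f=6, (0,3) g=2 f=6, (1,1) g=1 f=4, (1,2) g=2 f=4]

expanded=(0,2); open=[(0,0) g=1 f=6, (0,3) g=2 f=6, (1,1) g=1 f=4, (1,2) g=2 f=4]; closed=[(0,1), (0,2)]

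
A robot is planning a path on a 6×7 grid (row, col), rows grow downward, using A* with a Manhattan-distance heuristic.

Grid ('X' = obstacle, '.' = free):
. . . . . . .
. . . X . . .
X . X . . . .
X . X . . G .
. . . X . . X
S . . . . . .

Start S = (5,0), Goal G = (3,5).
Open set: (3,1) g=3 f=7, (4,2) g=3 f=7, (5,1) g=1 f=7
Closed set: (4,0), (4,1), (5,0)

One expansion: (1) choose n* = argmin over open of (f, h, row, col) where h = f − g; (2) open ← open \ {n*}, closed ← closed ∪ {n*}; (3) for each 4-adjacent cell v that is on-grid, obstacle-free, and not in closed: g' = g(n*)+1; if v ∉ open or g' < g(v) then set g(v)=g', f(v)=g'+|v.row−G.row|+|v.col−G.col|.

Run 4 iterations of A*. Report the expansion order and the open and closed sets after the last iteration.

order=[(3,1) → (4,2) → (5,1) → (5,2)]; open=[(2,1) g=4 f=9, (5,3) g=3 f=7]; closed=[(3,1), (4,0), (4,1), (4,2), (5,0), (5,1), (5,2)]

step 1: expand (3,1) (f=7, h=4) → closed; open now [(2,1) g=4 f=9, (4,2) g=3 f=7, (5,1) g=1 f=7]
step 2: expand (4,2) (f=7, h=4) → closed; open now [(2,1) g=4 f=9, (5,1) g=1 f=7, (5,2) g=4 f=9]
step 3: expand (5,1) (f=7, h=6) → closed; open now [(2,1) g=4 f=9, (5,2) g=2 f=7]
step 4: expand (5,2) (f=7, h=5) → closed; open now [(2,1) g=4 f=9, (5,3) g=3 f=7]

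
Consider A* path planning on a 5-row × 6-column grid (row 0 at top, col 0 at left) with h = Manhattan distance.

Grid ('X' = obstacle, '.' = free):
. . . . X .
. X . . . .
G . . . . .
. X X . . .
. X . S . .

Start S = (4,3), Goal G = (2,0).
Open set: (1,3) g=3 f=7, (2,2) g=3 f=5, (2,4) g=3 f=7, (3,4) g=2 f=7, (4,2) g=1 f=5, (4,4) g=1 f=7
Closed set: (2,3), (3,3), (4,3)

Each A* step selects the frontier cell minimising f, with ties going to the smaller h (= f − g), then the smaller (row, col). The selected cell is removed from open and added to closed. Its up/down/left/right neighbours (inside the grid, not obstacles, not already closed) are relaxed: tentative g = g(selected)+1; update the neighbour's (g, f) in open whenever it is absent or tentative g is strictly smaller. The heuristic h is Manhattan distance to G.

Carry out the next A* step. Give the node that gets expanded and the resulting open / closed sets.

expanded=(2,2); open=[(1,2) g=4 f=7, (1,3) g=3 f=7, (2,1) g=4 f=5, (2,4) g=3 f=7, (3,4) g=2 f=7, (4,2) g=1 f=5, (4,4) g=1 f=7]; closed=[(2,2), (2,3), (3,3), (4,3)]

step 1: expand (2,2) (f=5, h=2) → closed; open now [(1,2) g=4 f=7, (1,3) g=3 f=7, (2,1) g=4 f=5, (2,4) g=3 f=7, (3,4) g=2 f=7, (4,2) g=1 f=5, (4,4) g=1 f=7]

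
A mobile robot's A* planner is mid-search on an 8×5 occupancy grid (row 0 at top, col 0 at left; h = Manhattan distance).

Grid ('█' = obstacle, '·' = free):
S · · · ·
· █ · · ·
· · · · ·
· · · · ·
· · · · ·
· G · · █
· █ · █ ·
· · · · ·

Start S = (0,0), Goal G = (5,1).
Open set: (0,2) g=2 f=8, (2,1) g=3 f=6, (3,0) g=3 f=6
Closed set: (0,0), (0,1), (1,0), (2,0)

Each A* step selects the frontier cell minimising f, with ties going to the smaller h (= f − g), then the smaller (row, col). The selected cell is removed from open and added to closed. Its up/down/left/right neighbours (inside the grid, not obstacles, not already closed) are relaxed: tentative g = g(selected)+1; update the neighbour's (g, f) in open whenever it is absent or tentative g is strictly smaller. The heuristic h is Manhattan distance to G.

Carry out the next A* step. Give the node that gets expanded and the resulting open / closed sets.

step 1: expand (2,1) (f=6, h=3) → closed; open now [(0,2) g=2 f=8, (2,2) g=4 f=8, (3,0) g=3 f=6, (3,1) g=4 f=6]

expanded=(2,1); open=[(0,2) g=2 f=8, (2,2) g=4 f=8, (3,0) g=3 f=6, (3,1) g=4 f=6]; closed=[(0,0), (0,1), (1,0), (2,0), (2,1)]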